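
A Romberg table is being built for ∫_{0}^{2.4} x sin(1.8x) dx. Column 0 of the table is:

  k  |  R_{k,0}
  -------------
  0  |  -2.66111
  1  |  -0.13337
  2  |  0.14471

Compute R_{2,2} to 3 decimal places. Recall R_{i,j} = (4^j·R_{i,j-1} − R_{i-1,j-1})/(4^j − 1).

0.206

Richardson extrapolation on the trapezoidal column (denominator 4−1=3):
R_{1,1} = (4·(-0.13337) − (-2.66111)) / 3 = 0.70921
R_{2,1} = 0.14471 + (0.14471 − (-0.13337))/3 = 0.23740
R_{2,2} = (16·0.23740 − 0.70921) / 15 = 0.20595
(Column j=1 coincides with Simpson's rule on the same nodes.)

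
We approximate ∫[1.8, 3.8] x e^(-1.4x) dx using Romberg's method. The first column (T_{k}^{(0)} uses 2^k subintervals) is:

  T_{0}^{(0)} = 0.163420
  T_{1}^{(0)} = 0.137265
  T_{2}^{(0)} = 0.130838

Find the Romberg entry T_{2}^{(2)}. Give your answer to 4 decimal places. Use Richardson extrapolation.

0.1287

T_{1}^{(1)} = 0.137265 + (0.137265 − 0.163420)/3 = 0.128547
T_{2}^{(1)} = 0.130838 + (0.130838 − 0.137265)/3 = 0.128696
T_{2}^{(2)} = (16·0.128696 − 0.128547) / 15 = 0.128706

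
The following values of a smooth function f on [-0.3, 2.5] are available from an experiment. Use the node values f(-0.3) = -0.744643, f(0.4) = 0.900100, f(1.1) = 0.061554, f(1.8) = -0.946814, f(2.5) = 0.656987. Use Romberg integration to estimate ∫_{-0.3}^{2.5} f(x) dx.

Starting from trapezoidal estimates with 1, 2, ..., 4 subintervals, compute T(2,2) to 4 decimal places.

-0.0426

T(0,0) (trapezoid, 1 panel, h=2.8000): -0.122718
T(1,0) (trapezoid, 2 panels, h=1.4000): 0.024816
T(2,0) (trapezoid, 4 panels, h=0.7000): -0.020292
T(1,1) = 0.024816 + (0.024816 − (-0.122718))/3 = 0.073994
T(2,1) = -0.020292 + (-0.020292 − 0.024816)/3 = -0.035328
T(2,2) = -0.035328 + (-0.035328 − 0.073994)/15 = -0.042616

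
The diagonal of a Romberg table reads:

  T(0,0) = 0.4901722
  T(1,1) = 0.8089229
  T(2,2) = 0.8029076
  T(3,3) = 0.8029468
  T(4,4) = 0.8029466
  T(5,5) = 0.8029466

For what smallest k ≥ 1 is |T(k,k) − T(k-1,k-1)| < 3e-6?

|T(1,1) − T(0,0)| = 0.3187507 ≥ 3e-6
|T(2,2) − T(1,1)| = 0.0060153 ≥ 3e-6
|T(3,3) − T(2,2)| = 0.0000392 ≥ 3e-6
|T(4,4) − T(3,3)| = 0.0000002 < 3e-6

k = 4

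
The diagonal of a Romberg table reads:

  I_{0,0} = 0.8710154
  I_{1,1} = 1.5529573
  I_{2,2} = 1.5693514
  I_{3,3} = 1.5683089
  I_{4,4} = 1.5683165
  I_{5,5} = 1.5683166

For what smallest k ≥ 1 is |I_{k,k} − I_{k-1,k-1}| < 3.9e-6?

k = 5

|I_{1,1} − I_{0,0}| = 0.6819419 ≥ 3.9e-6
|I_{2,2} − I_{1,1}| = 0.0163941 ≥ 3.9e-6
|I_{3,3} − I_{2,2}| = 0.0010425 ≥ 3.9e-6
|I_{4,4} − I_{3,3}| = 0.0000076 ≥ 3.9e-6
|I_{5,5} − I_{4,4}| = 0.0000001 < 3.9e-6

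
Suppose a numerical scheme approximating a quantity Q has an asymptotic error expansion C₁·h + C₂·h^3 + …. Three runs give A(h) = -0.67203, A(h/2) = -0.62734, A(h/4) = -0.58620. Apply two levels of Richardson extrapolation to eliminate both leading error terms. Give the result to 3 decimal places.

First eliminate the h term (factor 2^1 = 2):
  B₁ = (2·(-0.62734) − (-0.67203))/1 = -0.58265
  B₂ = (2·(-0.58620) − (-0.62734))/1 = -0.54506
Then eliminate the h^3 term (factor 2^3 = 8):
  (8·(-0.54506) − (-0.58265))/7 = -0.53969

-0.540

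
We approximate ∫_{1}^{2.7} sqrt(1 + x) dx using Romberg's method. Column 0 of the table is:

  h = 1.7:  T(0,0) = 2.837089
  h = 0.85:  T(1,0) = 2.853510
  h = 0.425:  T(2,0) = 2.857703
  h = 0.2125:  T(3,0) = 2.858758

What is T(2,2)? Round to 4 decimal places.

Richardson extrapolation on the trapezoidal column (denominator 4−1=3):
T(1,1) = 2.853510 + (2.853510 − 2.837089)/3 = 2.858984
T(2,1) = (4·2.857703 − 2.853510) / 3 = 2.859101
T(2,2) = (16·2.859101 − 2.858984) / 15 = 2.859109

2.8591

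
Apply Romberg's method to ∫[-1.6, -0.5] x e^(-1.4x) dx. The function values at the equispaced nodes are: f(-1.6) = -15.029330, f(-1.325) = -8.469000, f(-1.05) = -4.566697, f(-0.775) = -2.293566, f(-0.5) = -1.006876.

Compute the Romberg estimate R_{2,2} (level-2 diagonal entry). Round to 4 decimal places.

R_{0,0} (trapezoid, 1 panel, h=1.1000): -8.819913
R_{1,0} (trapezoid, 2 panels, h=0.5500): -6.921640
R_{2,0} (trapezoid, 4 panels, h=0.2750): -6.420526
R_{1,1} = -6.921640 + (-6.921640 − (-8.819913))/3 = -6.288882
R_{2,1} = -6.420526 + (-6.420526 − (-6.921640))/3 = -6.253488
R_{2,2} = -6.253488 + (-6.253488 − (-6.288882))/15 = -6.251128

-6.2511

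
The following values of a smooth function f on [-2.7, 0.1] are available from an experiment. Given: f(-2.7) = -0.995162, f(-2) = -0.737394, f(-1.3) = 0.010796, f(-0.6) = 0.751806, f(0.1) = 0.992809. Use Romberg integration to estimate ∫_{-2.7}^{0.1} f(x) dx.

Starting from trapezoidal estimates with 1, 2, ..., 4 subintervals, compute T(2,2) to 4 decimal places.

T(0,0) (trapezoid, 1 panel, h=2.8000): -0.003294
T(1,0) (trapezoid, 2 panels, h=1.4000): 0.013467
T(2,0) (trapezoid, 4 panels, h=0.7000): 0.016822
T(1,1) = 0.013467 + (0.013467 − (-0.003294))/3 = 0.019054
T(2,1) = 0.016822 + (0.016822 − 0.013467)/3 = 0.017940
T(2,2) = 0.017940 + (0.017940 − 0.019054)/15 = 0.017866

0.0179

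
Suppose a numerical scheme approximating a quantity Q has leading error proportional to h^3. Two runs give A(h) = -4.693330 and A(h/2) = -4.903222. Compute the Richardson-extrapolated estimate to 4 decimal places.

The leading error scales as h^3; refining by a factor of 2 reduces it by 2^3 = 8.
Extrapolated value = (8·A(h/2) − A(h)) / (8 − 1)
= (8·(-4.903222) − (-4.693330)) / 7
= -34.532446 / 7 = -4.933207

-4.9332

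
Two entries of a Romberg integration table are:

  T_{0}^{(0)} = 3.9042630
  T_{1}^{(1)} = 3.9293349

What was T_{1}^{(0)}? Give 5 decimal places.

3.92307

From T_{1}^{(1)} = (4·T_{1}^{(0)} − T_{0}^{(0)})/3, solve for T_{1}^{(0)}:
4·T_{1}^{(0)} = 3·3.9293349 + 3.9042630 = 15.6922677
T_{1}^{(0)} = 3.9230669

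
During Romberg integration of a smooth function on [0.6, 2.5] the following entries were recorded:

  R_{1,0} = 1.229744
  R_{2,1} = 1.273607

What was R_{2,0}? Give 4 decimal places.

From R_{2,1} = (4·R_{2,0} − R_{1,0})/3, solve for R_{2,0}:
4·R_{2,0} = 3·1.273607 + 1.229744 = 5.050565
R_{2,0} = 1.262641

1.2626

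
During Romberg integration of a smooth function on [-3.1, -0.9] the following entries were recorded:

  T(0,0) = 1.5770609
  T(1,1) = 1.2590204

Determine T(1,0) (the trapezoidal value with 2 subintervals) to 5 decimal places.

1.33853

From T(1,1) = (4·T(1,0) − T(0,0))/3, solve for T(1,0):
4·T(1,0) = 3·1.2590204 + 1.5770609 = 5.3541221
T(1,0) = 1.3385305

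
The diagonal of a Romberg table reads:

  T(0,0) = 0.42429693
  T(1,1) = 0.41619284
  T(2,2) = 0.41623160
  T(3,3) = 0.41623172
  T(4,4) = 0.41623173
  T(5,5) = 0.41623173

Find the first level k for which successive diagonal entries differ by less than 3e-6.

|T(1,1) − T(0,0)| = 0.00810409 ≥ 3e-6
|T(2,2) − T(1,1)| = 0.00003876 ≥ 3e-6
|T(3,3) − T(2,2)| = 0.00000012 < 3e-6

k = 3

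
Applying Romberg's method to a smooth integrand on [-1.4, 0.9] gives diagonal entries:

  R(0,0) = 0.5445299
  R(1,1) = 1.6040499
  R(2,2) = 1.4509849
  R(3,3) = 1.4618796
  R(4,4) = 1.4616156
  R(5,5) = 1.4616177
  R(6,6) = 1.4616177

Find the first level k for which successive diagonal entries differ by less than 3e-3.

k = 4

|R(1,1) − R(0,0)| = 1.0595200 ≥ 3e-3
|R(2,2) − R(1,1)| = 0.1530650 ≥ 3e-3
|R(3,3) − R(2,2)| = 0.0108947 ≥ 3e-3
|R(4,4) − R(3,3)| = 0.0002640 < 3e-3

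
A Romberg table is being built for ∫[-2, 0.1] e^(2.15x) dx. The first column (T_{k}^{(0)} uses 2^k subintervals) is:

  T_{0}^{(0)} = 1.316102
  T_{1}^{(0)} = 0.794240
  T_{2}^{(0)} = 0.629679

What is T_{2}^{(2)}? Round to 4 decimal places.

0.5718

T_{1}^{(1)} = (4·0.794240 − 1.316102) / 3 = 0.620286
T_{2}^{(1)} = (4·0.629679 − 0.794240) / 3 = 0.574825
T_{2}^{(2)} = 0.574825 + (0.574825 − 0.620286)/15 = 0.571794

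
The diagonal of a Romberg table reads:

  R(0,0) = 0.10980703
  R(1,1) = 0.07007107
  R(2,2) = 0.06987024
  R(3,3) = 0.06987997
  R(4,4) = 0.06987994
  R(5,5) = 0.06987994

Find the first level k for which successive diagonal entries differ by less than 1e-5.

|R(1,1) − R(0,0)| = 0.03973596 ≥ 1e-5
|R(2,2) − R(1,1)| = 0.00020083 ≥ 1e-5
|R(3,3) − R(2,2)| = 0.00000973 < 1e-5

k = 3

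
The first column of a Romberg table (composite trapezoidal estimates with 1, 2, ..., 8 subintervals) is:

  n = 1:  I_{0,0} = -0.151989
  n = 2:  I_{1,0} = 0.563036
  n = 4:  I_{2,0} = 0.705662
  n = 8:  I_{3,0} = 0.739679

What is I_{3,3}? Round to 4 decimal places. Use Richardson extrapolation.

I_{1,1} = 0.563036 + (0.563036 − (-0.151989))/3 = 0.801378
I_{2,1} = (4·0.705662 − 0.563036) / 3 = 0.753204
I_{3,1} = (4·0.739679 − 0.705662) / 3 = 0.751018
I_{2,2} = (16·0.753204 − 0.801378) / 15 = 0.749992
I_{3,2} = 0.751018 + (0.751018 − 0.753204)/15 = 0.750872
I_{3,3} = (64·0.750872 − 0.749992) / 63 = 0.750886

0.7509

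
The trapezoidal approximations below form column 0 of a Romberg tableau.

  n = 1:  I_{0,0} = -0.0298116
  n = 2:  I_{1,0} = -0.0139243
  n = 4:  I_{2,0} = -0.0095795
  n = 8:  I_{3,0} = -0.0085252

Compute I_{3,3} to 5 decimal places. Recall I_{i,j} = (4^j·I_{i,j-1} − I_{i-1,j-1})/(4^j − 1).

Richardson extrapolation on the trapezoidal column (denominator 4−1=3):
I_{1,1} = (4·(-0.0139243) − (-0.0298116)) / 3 = -0.0086285
I_{2,1} = -0.0095795 + (-0.0095795 − (-0.0139243))/3 = -0.0081312
I_{3,1} = (4·(-0.0085252) − (-0.0095795)) / 3 = -0.0081738
I_{2,2} = -0.0081312 + (-0.0081312 − (-0.0086285))/15 = -0.0080980
I_{3,2} = -0.0081738 + (-0.0081738 − (-0.0081312))/15 = -0.0081766
I_{3,3} = -0.0081766 + (-0.0081766 − (-0.0080980))/63 = -0.0081778
(Column j=1 coincides with Simpson's rule on the same nodes.)

-0.00818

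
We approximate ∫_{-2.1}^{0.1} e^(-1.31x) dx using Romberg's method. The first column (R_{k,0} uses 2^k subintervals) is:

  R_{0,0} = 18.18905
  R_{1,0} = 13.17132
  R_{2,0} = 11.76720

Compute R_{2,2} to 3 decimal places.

Richardson extrapolation on the trapezoidal column (denominator 4−1=3):
R_{1,1} = 13.17132 + (13.17132 − 18.18905)/3 = 11.49874
R_{2,1} = (4·11.76720 − 13.17132) / 3 = 11.29916
R_{2,2} = 11.29916 + (11.29916 − 11.49874)/15 = 11.28585
(Column j=1 coincides with Simpson's rule on the same nodes.)

11.286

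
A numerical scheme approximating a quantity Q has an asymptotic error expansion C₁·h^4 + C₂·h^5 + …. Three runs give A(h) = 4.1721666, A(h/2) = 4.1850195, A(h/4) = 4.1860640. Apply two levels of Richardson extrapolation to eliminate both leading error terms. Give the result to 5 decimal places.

4.18614

First eliminate the h^4 term (factor 2^4 = 16):
  B₁ = (16·4.1850195 − 4.1721666)/15 = 4.1858764
  B₂ = (16·4.1860640 − 4.1850195)/15 = 4.1861336
Then eliminate the h^5 term (factor 2^5 = 32):
  (32·4.1861336 − 4.1858764)/31 = 4.1861419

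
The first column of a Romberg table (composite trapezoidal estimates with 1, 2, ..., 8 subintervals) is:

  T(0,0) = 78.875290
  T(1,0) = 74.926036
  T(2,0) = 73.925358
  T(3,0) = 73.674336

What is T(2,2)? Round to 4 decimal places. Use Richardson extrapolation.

T(1,1) = (4·74.926036 − 78.875290) / 3 = 73.609618
T(2,1) = (4·73.925358 − 74.926036) / 3 = 73.591799
T(2,2) = 73.591799 + (73.591799 − 73.609618)/15 = 73.590611
(Column j=1 coincides with Simpson's rule on the same nodes.)

73.5906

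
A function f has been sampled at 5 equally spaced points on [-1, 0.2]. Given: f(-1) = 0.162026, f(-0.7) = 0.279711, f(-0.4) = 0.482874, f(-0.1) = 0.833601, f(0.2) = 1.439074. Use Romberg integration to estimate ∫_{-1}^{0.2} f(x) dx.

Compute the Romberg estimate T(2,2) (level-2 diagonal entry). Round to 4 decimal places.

0.7017

T(0,0) (trapezoid, 1 panel, h=1.2000): 0.960660
T(1,0) (trapezoid, 2 panels, h=0.6000): 0.770054
T(2,0) (trapezoid, 4 panels, h=0.3000): 0.719021
T(1,1) = 0.770054 + (0.770054 − 0.960660)/3 = 0.706519
T(2,1) = 0.719021 + (0.719021 − 0.770054)/3 = 0.702010
T(2,2) = 0.702010 + (0.702010 − 0.706519)/15 = 0.701709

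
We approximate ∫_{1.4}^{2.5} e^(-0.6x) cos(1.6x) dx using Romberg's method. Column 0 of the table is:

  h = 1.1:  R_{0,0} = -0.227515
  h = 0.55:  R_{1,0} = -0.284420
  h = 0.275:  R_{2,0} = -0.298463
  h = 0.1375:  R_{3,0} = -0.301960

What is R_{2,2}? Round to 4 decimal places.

Richardson extrapolation on the trapezoidal column (denominator 4−1=3):
R_{1,1} = -0.284420 + (-0.284420 − (-0.227515))/3 = -0.303388
R_{2,1} = -0.298463 + (-0.298463 − (-0.284420))/3 = -0.303144
R_{2,2} = (16·(-0.303144) − (-0.303388)) / 15 = -0.303128

-0.3031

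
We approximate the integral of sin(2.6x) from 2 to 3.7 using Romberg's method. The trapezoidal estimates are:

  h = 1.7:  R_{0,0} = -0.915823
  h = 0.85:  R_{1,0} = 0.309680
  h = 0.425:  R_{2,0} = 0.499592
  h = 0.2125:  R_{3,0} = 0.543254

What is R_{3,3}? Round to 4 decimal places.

Richardson extrapolation on the trapezoidal column (denominator 4−1=3):
R_{1,1} = 0.309680 + (0.309680 − (-0.915823))/3 = 0.718181
R_{2,1} = 0.499592 + (0.499592 − 0.309680)/3 = 0.562896
R_{3,1} = (4·0.543254 − 0.499592) / 3 = 0.557808
R_{2,2} = 0.562896 + (0.562896 − 0.718181)/15 = 0.552544
R_{3,2} = (16·0.557808 − 0.562896) / 15 = 0.557469
R_{3,3} = (64·0.557469 − 0.552544) / 63 = 0.557547

0.5575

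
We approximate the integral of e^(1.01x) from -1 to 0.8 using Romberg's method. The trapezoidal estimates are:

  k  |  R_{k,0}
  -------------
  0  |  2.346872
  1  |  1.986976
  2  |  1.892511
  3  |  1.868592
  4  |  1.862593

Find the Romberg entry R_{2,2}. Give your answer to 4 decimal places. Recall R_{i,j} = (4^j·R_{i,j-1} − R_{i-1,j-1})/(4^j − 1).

Richardson extrapolation on the trapezoidal column (denominator 4−1=3):
R_{1,1} = (4·1.986976 − 2.346872) / 3 = 1.867011
R_{2,1} = 1.892511 + (1.892511 − 1.986976)/3 = 1.861023
R_{2,2} = (16·1.861023 − 1.867011) / 15 = 1.860624

1.8606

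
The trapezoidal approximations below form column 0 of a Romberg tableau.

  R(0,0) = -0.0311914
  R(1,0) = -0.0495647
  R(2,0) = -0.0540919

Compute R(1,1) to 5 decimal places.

-0.05569

Richardson extrapolation on the trapezoidal column (denominator 4−1=3):
R(1,1) = (4·(-0.0495647) − (-0.0311914)) / 3 = -0.0556891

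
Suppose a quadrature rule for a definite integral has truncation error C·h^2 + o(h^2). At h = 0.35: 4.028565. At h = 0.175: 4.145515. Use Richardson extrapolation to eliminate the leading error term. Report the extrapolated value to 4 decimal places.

4.1845

The leading error scales as h^2; refining by a factor of 2 reduces it by 2^2 = 4.
Extrapolated value = (4·A(h/2) − A(h)) / (4 − 1)
= (4·4.145515 − 4.028565) / 3
= 12.553495 / 3 = 4.184498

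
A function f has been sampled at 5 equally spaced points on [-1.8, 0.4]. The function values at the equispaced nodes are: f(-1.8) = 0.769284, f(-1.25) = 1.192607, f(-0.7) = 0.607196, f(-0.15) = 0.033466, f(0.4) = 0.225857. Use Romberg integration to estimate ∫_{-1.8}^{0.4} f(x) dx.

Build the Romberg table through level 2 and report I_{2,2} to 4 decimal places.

I_{0,0} (trapezoid, 1 panel, h=2.2000): 1.094655
I_{1,0} (trapezoid, 2 panels, h=1.1000): 1.215243
I_{2,0} (trapezoid, 4 panels, h=0.5500): 1.281962
I_{1,1} = 1.215243 + (1.215243 − 1.094655)/3 = 1.255439
I_{2,1} = 1.281962 + (1.281962 − 1.215243)/3 = 1.304202
I_{2,2} = 1.304202 + (1.304202 − 1.255439)/15 = 1.307453

1.3075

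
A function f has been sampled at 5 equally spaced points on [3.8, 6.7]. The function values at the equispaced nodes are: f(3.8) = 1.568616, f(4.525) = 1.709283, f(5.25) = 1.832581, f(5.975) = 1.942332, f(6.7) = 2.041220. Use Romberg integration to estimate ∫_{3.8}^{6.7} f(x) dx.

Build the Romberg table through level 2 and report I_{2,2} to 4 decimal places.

5.2880

I_{0,0} (trapezoid, 1 panel, h=2.9000): 5.234262
I_{1,0} (trapezoid, 2 panels, h=1.4500): 5.274374
I_{2,0} (trapezoid, 4 panels, h=0.7250): 5.284608
I_{1,1} = 5.274374 + (5.274374 − 5.234262)/3 = 5.287745
I_{2,1} = 5.284608 + (5.284608 − 5.274374)/3 = 5.288019
I_{2,2} = 5.288019 + (5.288019 − 5.287745)/15 = 5.288037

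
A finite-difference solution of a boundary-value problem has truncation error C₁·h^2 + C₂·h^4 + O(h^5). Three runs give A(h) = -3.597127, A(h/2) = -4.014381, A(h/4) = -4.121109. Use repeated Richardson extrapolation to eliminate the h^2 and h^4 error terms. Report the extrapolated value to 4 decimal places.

-4.1569

First eliminate the h^2 term (factor 2^2 = 4):
  B₁ = (4·(-4.014381) − (-3.597127))/3 = -4.153466
  B₂ = (4·(-4.121109) − (-4.014381))/3 = -4.156685
Then eliminate the h^4 term (factor 2^4 = 16):
  (16·(-4.156685) − (-4.153466))/15 = -4.156900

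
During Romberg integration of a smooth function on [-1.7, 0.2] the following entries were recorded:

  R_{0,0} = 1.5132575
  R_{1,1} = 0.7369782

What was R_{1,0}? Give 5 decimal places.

From R_{1,1} = (4·R_{1,0} − R_{0,0})/3, solve for R_{1,0}:
4·R_{1,0} = 3·0.7369782 + 1.5132575 = 3.7241921
R_{1,0} = 0.9310480

0.93105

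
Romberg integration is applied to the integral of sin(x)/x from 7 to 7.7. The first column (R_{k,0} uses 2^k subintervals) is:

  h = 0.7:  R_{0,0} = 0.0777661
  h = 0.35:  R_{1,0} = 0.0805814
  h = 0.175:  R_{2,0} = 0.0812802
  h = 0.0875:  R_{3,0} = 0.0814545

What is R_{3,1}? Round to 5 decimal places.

R_{3,1} = (4·0.0814545 − 0.0812802) / 3 = 0.0815126

0.08151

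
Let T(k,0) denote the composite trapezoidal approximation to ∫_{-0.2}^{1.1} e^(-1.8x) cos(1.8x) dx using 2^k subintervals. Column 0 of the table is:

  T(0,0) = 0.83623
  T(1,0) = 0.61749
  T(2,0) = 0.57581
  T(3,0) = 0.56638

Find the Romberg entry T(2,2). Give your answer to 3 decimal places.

0.563

Richardson extrapolation on the trapezoidal column (denominator 4−1=3):
T(1,1) = 0.61749 + (0.61749 − 0.83623)/3 = 0.54458
T(2,1) = 0.57581 + (0.57581 − 0.61749)/3 = 0.56192
T(2,2) = 0.56192 + (0.56192 − 0.54458)/15 = 0.56308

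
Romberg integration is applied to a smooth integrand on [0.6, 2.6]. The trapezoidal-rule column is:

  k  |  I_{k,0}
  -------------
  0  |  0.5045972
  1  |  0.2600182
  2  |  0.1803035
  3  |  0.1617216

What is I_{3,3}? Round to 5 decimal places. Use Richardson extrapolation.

I_{1,1} = 0.2600182 + (0.2600182 − 0.5045972)/3 = 0.1784919
I_{2,1} = 0.1803035 + (0.1803035 − 0.2600182)/3 = 0.1537319
I_{3,1} = (4·0.1617216 − 0.1803035) / 3 = 0.1555276
I_{2,2} = (16·0.1537319 − 0.1784919) / 15 = 0.1520812
I_{3,2} = (16·0.1555276 − 0.1537319) / 15 = 0.1556473
I_{3,3} = 0.1556473 + (0.1556473 − 0.1520812)/63 = 0.1557039

0.15570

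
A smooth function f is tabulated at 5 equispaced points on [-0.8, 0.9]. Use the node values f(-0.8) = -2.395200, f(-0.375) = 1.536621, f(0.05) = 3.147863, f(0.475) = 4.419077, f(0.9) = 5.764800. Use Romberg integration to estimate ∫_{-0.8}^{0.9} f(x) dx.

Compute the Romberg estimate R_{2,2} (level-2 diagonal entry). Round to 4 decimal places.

4.7589

R_{0,0} (trapezoid, 1 panel, h=1.7000): 2.864160
R_{1,0} (trapezoid, 2 panels, h=0.8500): 4.107764
R_{2,0} (trapezoid, 4 panels, h=0.4250): 4.585053
R_{1,1} = 4.107764 + (4.107764 − 2.864160)/3 = 4.522299
R_{2,1} = 4.585053 + (4.585053 − 4.107764)/3 = 4.744149
R_{2,2} = 4.744149 + (4.744149 − 4.522299)/15 = 4.758939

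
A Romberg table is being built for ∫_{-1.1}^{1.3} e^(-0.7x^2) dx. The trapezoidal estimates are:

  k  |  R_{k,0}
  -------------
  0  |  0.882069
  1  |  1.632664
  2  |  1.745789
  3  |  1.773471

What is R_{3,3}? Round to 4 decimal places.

1.7827

R_{1,1} = 1.632664 + (1.632664 − 0.882069)/3 = 1.882862
R_{2,1} = 1.745789 + (1.745789 − 1.632664)/3 = 1.783497
R_{3,1} = 1.773471 + (1.773471 − 1.745789)/3 = 1.782698
R_{2,2} = (16·1.783497 − 1.882862) / 15 = 1.776873
R_{3,2} = 1.782698 + (1.782698 − 1.783497)/15 = 1.782645
R_{3,3} = (64·1.782645 − 1.776873) / 63 = 1.782737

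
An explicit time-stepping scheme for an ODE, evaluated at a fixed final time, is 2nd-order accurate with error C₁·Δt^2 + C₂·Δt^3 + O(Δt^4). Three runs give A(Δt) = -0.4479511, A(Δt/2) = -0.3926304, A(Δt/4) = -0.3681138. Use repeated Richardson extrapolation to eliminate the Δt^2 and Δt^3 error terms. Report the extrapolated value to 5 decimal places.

-0.35791

First eliminate the Δt^2 term (factor 2^2 = 4):
  B₁ = (4·(-0.3926304) − (-0.4479511))/3 = -0.3741902
  B₂ = (4·(-0.3681138) − (-0.3926304))/3 = -0.3599416
Then eliminate the Δt^3 term (factor 2^3 = 8):
  (8·(-0.3599416) − (-0.3741902))/7 = -0.3579061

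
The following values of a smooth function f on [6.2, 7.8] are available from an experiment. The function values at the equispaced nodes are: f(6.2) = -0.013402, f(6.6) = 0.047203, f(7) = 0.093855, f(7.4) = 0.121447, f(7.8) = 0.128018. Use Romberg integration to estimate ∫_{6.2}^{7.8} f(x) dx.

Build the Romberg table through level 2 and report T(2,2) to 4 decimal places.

0.1302

T(0,0) (trapezoid, 1 panel, h=1.6000): 0.091693
T(1,0) (trapezoid, 2 panels, h=0.8000): 0.120930
T(2,0) (trapezoid, 4 panels, h=0.4000): 0.127925
T(1,1) = 0.120930 + (0.120930 − 0.091693)/3 = 0.130676
T(2,1) = 0.127925 + (0.127925 − 0.120930)/3 = 0.130257
T(2,2) = 0.130257 + (0.130257 − 0.130676)/15 = 0.130229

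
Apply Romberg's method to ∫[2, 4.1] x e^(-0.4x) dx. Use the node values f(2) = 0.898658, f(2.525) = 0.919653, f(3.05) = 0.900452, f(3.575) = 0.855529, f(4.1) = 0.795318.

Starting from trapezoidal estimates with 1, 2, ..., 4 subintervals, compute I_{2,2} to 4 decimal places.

1.8543

I_{0,0} (trapezoid, 1 panel, h=2.1000): 1.778675
I_{1,0} (trapezoid, 2 panels, h=1.0500): 1.834812
I_{2,0} (trapezoid, 4 panels, h=0.5250): 1.849377
I_{1,1} = 1.834812 + (1.834812 − 1.778675)/3 = 1.853524
I_{2,1} = 1.849377 + (1.849377 − 1.834812)/3 = 1.854232
I_{2,2} = 1.854232 + (1.854232 − 1.853524)/15 = 1.854279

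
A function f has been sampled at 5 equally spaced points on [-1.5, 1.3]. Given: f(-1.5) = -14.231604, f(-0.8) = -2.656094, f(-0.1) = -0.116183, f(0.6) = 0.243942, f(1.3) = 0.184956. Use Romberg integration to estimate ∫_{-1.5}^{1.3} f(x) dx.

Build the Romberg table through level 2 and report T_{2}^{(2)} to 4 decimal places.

-5.5039

T_{0}^{(0)} (trapezoid, 1 panel, h=2.8000): -19.665307
T_{1}^{(0)} (trapezoid, 2 panels, h=1.4000): -9.995310
T_{2}^{(0)} (trapezoid, 4 panels, h=0.7000): -6.686161
T_{1}^{(1)} = -9.995310 + (-9.995310 − (-19.665307))/3 = -6.771978
T_{2}^{(1)} = -6.686161 + (-6.686161 − (-9.995310))/3 = -5.583111
T_{2}^{(2)} = -5.583111 + (-5.583111 − (-6.771978))/15 = -5.503853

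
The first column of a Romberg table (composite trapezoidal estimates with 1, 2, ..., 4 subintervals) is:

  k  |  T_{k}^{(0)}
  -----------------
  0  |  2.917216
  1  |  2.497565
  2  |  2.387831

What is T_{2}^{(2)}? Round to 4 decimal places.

T_{1}^{(1)} = (4·2.497565 − 2.917216) / 3 = 2.357681
T_{2}^{(1)} = (4·2.387831 − 2.497565) / 3 = 2.351253
T_{2}^{(2)} = (16·2.351253 − 2.357681) / 15 = 2.350824

2.3508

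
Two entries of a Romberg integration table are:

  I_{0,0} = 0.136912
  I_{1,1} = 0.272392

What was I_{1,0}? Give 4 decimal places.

0.2385

From I_{1,1} = (4·I_{1,0} − I_{0,0})/3, solve for I_{1,0}:
4·I_{1,0} = 3·0.272392 + 0.136912 = 0.954088
I_{1,0} = 0.238522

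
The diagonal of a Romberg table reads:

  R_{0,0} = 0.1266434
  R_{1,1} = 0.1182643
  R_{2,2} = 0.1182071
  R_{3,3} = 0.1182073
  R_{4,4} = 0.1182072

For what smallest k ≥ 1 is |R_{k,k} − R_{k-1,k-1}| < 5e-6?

|R_{1,1} − R_{0,0}| = 0.0083791 ≥ 5e-6
|R_{2,2} − R_{1,1}| = 0.0000572 ≥ 5e-6
|R_{3,3} − R_{2,2}| = 0.0000002 < 5e-6

k = 3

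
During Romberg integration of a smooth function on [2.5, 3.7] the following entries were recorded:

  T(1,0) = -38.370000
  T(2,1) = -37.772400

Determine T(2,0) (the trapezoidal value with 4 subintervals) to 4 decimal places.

-37.9218

From T(2,1) = (4·T(2,0) − T(1,0))/3, solve for T(2,0):
4·T(2,0) = 3·(-37.772400) + (-38.370000) = -151.687200
T(2,0) = -37.921800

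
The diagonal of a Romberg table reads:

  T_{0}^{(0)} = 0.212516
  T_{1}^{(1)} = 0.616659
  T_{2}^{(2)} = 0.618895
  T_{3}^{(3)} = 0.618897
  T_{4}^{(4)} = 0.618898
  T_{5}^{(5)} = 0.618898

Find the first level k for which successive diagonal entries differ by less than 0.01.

k = 2

|T_{1}^{(1)} − T_{0}^{(0)}| = 0.404143 ≥ 0.01
|T_{2}^{(2)} − T_{1}^{(1)}| = 0.002236 < 0.01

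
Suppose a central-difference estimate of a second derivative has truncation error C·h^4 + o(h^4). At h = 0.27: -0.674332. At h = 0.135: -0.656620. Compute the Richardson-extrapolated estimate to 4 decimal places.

The leading error scales as h^4; refining by a factor of 2 reduces it by 2^4 = 16.
Extrapolated value = (16·A(h/2) − A(h)) / (16 − 1)
= (16·(-0.656620) − (-0.674332)) / 15
= -9.831588 / 15 = -0.655439

-0.6554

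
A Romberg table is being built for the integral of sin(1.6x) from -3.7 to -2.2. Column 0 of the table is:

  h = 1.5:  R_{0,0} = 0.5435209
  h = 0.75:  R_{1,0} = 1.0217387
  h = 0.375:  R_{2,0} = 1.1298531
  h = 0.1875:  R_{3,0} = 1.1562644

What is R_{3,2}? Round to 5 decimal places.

Richardson extrapolation on the trapezoidal column (denominator 4−1=3):
R_{2,1} = 1.1298531 + (1.1298531 − 1.0217387)/3 = 1.1658912
R_{3,1} = 1.1562644 + (1.1562644 − 1.1298531)/3 = 1.1650682
R_{3,2} = 1.1650682 + (1.1650682 − 1.1658912)/15 = 1.1650133

1.16501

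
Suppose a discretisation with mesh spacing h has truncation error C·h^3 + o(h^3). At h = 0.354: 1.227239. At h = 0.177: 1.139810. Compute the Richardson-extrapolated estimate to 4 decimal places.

1.1273

The leading error scales as h^3; refining by a factor of 2 reduces it by 2^3 = 8.
Extrapolated value = (8·A(h/2) − A(h)) / (8 − 1)
= (8·1.139810 − 1.227239) / 7
= 7.891241 / 7 = 1.127320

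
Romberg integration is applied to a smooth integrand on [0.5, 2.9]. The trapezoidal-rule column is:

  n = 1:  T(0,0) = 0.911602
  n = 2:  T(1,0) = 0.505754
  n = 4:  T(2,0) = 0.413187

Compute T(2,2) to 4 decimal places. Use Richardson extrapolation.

0.3831

Richardson extrapolation on the trapezoidal column (denominator 4−1=3):
T(1,1) = 0.505754 + (0.505754 − 0.911602)/3 = 0.370471
T(2,1) = (4·0.413187 − 0.505754) / 3 = 0.382331
T(2,2) = 0.382331 + (0.382331 − 0.370471)/15 = 0.383122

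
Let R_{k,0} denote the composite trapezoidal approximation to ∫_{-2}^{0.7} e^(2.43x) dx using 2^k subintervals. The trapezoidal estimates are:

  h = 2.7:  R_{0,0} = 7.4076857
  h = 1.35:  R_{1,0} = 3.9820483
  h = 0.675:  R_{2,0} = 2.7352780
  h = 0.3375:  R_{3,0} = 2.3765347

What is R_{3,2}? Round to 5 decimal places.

2.25277

R_{2,1} = (4·2.7352780 − 3.9820483) / 3 = 2.3196879
R_{3,1} = (4·2.3765347 − 2.7352780) / 3 = 2.2569536
R_{3,2} = (16·2.2569536 − 2.3196879) / 15 = 2.2527713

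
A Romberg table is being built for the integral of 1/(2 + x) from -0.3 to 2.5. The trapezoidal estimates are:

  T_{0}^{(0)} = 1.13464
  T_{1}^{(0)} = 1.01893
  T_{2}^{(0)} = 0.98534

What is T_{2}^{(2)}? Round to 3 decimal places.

Richardson extrapolation on the trapezoidal column (denominator 4−1=3):
T_{1}^{(1)} = (4·1.01893 − 1.13464) / 3 = 0.98036
T_{2}^{(1)} = (4·0.98534 − 1.01893) / 3 = 0.97414
T_{2}^{(2)} = (16·0.97414 − 0.98036) / 15 = 0.97373

0.974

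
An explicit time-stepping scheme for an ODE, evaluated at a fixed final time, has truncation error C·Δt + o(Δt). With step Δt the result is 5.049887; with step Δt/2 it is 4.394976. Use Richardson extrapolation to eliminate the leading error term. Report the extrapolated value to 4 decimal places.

The leading error scales as Δt; refining by a factor of 2 reduces it by 2^1 = 2.
Extrapolated value = (2·A(Δt/2) − A(Δt)) / (2 − 1)
= (2·4.394976 − 5.049887) / 1
= 3.740065 / 1 = 3.740065

3.7401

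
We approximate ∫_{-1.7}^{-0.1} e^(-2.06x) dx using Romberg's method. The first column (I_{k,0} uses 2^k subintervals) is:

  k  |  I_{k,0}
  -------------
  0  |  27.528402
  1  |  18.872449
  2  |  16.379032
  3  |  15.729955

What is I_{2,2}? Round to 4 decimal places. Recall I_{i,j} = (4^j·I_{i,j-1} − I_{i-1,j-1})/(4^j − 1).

Richardson extrapolation on the trapezoidal column (denominator 4−1=3):
I_{1,1} = 18.872449 + (18.872449 − 27.528402)/3 = 15.987131
I_{2,1} = 16.379032 + (16.379032 − 18.872449)/3 = 15.547893
I_{2,2} = (16·15.547893 − 15.987131) / 15 = 15.518610
(Column j=1 coincides with Simpson's rule on the same nodes.)

15.5186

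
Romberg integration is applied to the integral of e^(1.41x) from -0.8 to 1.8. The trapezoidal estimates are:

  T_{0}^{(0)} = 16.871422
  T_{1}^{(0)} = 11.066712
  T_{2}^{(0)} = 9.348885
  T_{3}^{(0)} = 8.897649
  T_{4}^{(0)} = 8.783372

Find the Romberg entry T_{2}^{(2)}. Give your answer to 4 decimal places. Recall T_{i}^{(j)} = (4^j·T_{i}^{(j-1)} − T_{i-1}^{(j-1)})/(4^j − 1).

Richardson extrapolation on the trapezoidal column (denominator 4−1=3):
T_{1}^{(1)} = (4·11.066712 − 16.871422) / 3 = 9.131809
T_{2}^{(1)} = (4·9.348885 − 11.066712) / 3 = 8.776276
T_{2}^{(2)} = 8.776276 + (8.776276 − 9.131809)/15 = 8.752574
(Column j=1 coincides with Simpson's rule on the same nodes.)

8.7526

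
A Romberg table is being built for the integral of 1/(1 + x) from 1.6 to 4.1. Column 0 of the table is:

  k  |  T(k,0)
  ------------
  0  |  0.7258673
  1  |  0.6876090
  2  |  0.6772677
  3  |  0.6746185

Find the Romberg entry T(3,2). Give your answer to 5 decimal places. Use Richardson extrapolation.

T(2,1) = 0.6772677 + (0.6772677 − 0.6876090)/3 = 0.6738206
T(3,1) = 0.6746185 + (0.6746185 − 0.6772677)/3 = 0.6737354
T(3,2) = (16·0.6737354 − 0.6738206) / 15 = 0.6737297

0.67373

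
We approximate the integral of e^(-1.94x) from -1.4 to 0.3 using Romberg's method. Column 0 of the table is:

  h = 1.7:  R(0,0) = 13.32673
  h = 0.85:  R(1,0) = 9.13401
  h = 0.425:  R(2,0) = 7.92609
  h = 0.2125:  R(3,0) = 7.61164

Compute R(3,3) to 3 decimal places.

R(1,1) = 9.13401 + (9.13401 − 13.32673)/3 = 7.73644
R(2,1) = 7.92609 + (7.92609 − 9.13401)/3 = 7.52345
R(3,1) = (4·7.61164 − 7.92609) / 3 = 7.50682
R(2,2) = 7.52345 + (7.52345 − 7.73644)/15 = 7.50925
R(3,2) = (16·7.50682 − 7.52345) / 15 = 7.50571
R(3,3) = (64·7.50571 − 7.50925) / 63 = 7.50565
(Column j=1 coincides with Simpson's rule on the same nodes.)

7.506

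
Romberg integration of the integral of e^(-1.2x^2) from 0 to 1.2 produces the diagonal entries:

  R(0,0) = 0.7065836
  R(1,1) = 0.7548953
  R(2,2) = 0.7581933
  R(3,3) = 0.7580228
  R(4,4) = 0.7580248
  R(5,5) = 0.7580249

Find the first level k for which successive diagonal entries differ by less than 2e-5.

|R(1,1) − R(0,0)| = 0.0483117 ≥ 2e-5
|R(2,2) − R(1,1)| = 0.0032980 ≥ 2e-5
|R(3,3) − R(2,2)| = 0.0001705 ≥ 2e-5
|R(4,4) − R(3,3)| = 0.0000020 < 2e-5

k = 4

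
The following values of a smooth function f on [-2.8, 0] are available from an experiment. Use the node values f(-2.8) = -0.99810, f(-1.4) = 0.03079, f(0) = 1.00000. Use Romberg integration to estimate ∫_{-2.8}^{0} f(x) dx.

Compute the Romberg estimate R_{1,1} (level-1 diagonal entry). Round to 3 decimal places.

0.058

R_{0,0} (trapezoid, 1 panel, h=2.8000): 0.00266
R_{1,0} (trapezoid, 2 panels, h=1.4000): 0.04444
R_{1,1} = 0.04444 + (0.04444 − 0.00266)/3 = 0.05837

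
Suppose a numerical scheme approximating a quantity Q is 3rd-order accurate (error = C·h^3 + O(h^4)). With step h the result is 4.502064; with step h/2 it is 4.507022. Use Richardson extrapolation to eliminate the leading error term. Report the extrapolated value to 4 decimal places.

The leading error scales as h^3; refining by a factor of 2 reduces it by 2^3 = 8.
Extrapolated value = (8·A(h/2) − A(h)) / (8 − 1)
= (8·4.507022 − 4.502064) / 7
= 31.554112 / 7 = 4.507730

4.5077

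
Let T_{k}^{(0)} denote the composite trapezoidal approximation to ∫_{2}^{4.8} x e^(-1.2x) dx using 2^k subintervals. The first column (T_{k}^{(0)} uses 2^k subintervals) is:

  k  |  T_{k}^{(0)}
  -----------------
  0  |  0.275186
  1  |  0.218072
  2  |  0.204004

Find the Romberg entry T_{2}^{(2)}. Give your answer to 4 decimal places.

0.1993

Richardson extrapolation on the trapezoidal column (denominator 4−1=3):
T_{1}^{(1)} = (4·0.218072 − 0.275186) / 3 = 0.199034
T_{2}^{(1)} = 0.204004 + (0.204004 − 0.218072)/3 = 0.199315
T_{2}^{(2)} = (16·0.199315 − 0.199034) / 15 = 0.199334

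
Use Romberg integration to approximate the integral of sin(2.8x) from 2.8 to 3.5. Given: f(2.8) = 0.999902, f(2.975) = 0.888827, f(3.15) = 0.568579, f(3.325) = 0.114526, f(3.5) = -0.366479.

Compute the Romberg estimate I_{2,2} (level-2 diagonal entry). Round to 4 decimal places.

0.3373

I_{0,0} (trapezoid, 1 panel, h=0.7000): 0.221698
I_{1,0} (trapezoid, 2 panels, h=0.3500): 0.309852
I_{2,0} (trapezoid, 4 panels, h=0.1750): 0.330513
I_{1,1} = 0.309852 + (0.309852 − 0.221698)/3 = 0.339237
I_{2,1} = 0.330513 + (0.330513 − 0.309852)/3 = 0.337400
I_{2,2} = 0.337400 + (0.337400 − 0.339237)/15 = 0.337278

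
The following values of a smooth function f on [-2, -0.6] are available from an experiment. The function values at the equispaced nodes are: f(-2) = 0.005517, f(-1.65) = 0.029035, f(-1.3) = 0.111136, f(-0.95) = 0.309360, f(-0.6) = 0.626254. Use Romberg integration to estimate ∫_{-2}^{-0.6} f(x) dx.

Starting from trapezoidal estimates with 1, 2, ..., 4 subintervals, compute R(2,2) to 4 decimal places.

R(0,0) (trapezoid, 1 panel, h=1.4000): 0.442240
R(1,0) (trapezoid, 2 panels, h=0.7000): 0.298915
R(2,0) (trapezoid, 4 panels, h=0.3500): 0.267896
R(1,1) = 0.298915 + (0.298915 − 0.442240)/3 = 0.251140
R(2,1) = 0.267896 + (0.267896 − 0.298915)/3 = 0.257556
R(2,2) = 0.257556 + (0.257556 − 0.251140)/15 = 0.257984

0.2580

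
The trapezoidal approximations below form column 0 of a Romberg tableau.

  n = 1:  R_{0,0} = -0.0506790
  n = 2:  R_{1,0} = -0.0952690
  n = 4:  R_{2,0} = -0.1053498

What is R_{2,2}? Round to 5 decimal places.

-0.10862

R_{1,1} = -0.0952690 + (-0.0952690 − (-0.0506790))/3 = -0.1101323
R_{2,1} = -0.1053498 + (-0.1053498 − (-0.0952690))/3 = -0.1087101
R_{2,2} = (16·(-0.1087101) − (-0.1101323)) / 15 = -0.1086153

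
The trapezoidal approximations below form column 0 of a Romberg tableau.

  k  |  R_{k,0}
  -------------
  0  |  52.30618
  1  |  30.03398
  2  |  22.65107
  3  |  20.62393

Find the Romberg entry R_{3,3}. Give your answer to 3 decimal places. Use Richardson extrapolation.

Richardson extrapolation on the trapezoidal column (denominator 4−1=3):
R_{1,1} = (4·30.03398 − 52.30618) / 3 = 22.60991
R_{2,1} = (4·22.65107 − 30.03398) / 3 = 20.19010
R_{3,1} = (4·20.62393 − 22.65107) / 3 = 19.94822
R_{2,2} = (16·20.19010 − 22.60991) / 15 = 20.02878
R_{3,2} = (16·19.94822 − 20.19010) / 15 = 19.93209
R_{3,3} = 19.93209 + (19.93209 − 20.02878)/63 = 19.93056

19.931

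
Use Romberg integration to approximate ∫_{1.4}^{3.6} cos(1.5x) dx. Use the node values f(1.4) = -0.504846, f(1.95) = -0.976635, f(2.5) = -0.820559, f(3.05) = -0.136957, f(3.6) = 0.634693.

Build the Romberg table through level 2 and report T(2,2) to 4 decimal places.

-1.0896

T(0,0) (trapezoid, 1 panel, h=2.2000): 0.142832
T(1,0) (trapezoid, 2 panels, h=1.1000): -0.831199
T(2,0) (trapezoid, 4 panels, h=0.5500): -1.028075
T(1,1) = -0.831199 + (-0.831199 − 0.142832)/3 = -1.155876
T(2,1) = -1.028075 + (-1.028075 − (-0.831199))/3 = -1.093700
T(2,2) = -1.093700 + (-1.093700 − (-1.155876))/15 = -1.089555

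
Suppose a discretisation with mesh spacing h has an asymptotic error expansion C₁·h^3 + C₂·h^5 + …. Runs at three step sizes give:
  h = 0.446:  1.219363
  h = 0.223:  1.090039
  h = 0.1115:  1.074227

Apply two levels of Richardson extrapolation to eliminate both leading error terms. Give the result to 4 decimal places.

First eliminate the h^3 term (factor 2^3 = 8):
  B₁ = (8·1.090039 − 1.219363)/7 = 1.071564
  B₂ = (8·1.074227 − 1.090039)/7 = 1.071968
Then eliminate the h^5 term (factor 2^5 = 32):
  (32·1.071968 − 1.071564)/31 = 1.071981

1.0720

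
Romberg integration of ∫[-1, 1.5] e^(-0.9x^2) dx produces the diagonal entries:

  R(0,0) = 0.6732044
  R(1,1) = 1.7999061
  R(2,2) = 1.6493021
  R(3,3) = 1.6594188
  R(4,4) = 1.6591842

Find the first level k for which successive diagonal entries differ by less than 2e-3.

|R(1,1) − R(0,0)| = 1.1267017 ≥ 2e-3
|R(2,2) − R(1,1)| = 0.1506040 ≥ 2e-3
|R(3,3) − R(2,2)| = 0.0101167 ≥ 2e-3
|R(4,4) − R(3,3)| = 0.0002346 < 2e-3

k = 4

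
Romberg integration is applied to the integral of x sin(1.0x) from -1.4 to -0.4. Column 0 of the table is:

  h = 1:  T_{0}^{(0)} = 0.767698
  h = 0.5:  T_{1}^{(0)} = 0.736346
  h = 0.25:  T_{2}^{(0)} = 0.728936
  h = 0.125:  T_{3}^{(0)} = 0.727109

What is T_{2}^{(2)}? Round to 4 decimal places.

0.7265

T_{1}^{(1)} = (4·0.736346 − 0.767698) / 3 = 0.725895
T_{2}^{(1)} = (4·0.728936 − 0.736346) / 3 = 0.726466
T_{2}^{(2)} = (16·0.726466 − 0.725895) / 15 = 0.726504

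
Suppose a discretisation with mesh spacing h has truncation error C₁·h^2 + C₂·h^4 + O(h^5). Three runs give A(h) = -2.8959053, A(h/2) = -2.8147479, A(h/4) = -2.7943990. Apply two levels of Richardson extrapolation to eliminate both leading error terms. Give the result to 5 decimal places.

First eliminate the h^2 term (factor 2^2 = 4):
  B₁ = (4·(-2.8147479) − (-2.8959053))/3 = -2.7876954
  B₂ = (4·(-2.7943990) − (-2.8147479))/3 = -2.7876160
Then eliminate the h^4 term (factor 2^4 = 16):
  (16·(-2.7876160) − (-2.7876954))/15 = -2.7876107

-2.78761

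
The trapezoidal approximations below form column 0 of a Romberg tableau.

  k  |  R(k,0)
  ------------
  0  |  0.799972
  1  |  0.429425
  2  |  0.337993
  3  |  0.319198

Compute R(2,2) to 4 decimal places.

0.3076

Richardson extrapolation on the trapezoidal column (denominator 4−1=3):
R(1,1) = 0.429425 + (0.429425 − 0.799972)/3 = 0.305909
R(2,1) = (4·0.337993 − 0.429425) / 3 = 0.307516
R(2,2) = (16·0.307516 − 0.305909) / 15 = 0.307623
(Column j=1 coincides with Simpson's rule on the same nodes.)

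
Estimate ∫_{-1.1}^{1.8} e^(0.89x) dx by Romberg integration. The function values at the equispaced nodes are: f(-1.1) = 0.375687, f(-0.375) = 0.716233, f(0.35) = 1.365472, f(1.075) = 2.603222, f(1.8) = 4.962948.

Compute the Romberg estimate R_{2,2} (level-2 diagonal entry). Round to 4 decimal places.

R_{0,0} (trapezoid, 1 panel, h=2.9000): 7.741021
R_{1,0} (trapezoid, 2 panels, h=1.4500): 5.850445
R_{2,0} (trapezoid, 4 panels, h=0.7250): 5.331827
R_{1,1} = 5.850445 + (5.850445 − 7.741021)/3 = 5.220253
R_{2,1} = 5.331827 + (5.331827 − 5.850445)/3 = 5.158954
R_{2,2} = 5.158954 + (5.158954 − 5.220253)/15 = 5.154867

5.1549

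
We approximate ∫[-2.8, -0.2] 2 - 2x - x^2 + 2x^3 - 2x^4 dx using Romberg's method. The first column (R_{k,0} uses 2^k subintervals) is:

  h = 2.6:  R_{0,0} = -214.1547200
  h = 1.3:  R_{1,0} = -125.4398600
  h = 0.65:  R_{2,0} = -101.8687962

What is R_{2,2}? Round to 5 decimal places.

Richardson extrapolation on the trapezoidal column (denominator 4−1=3):
R_{1,1} = (4·(-125.4398600) − (-214.1547200)) / 3 = -95.8682400
R_{2,1} = -101.8687962 + (-101.8687962 − (-125.4398600))/3 = -94.0117749
R_{2,2} = -94.0117749 + (-94.0117749 − (-95.8682400))/15 = -93.8880106

-93.88801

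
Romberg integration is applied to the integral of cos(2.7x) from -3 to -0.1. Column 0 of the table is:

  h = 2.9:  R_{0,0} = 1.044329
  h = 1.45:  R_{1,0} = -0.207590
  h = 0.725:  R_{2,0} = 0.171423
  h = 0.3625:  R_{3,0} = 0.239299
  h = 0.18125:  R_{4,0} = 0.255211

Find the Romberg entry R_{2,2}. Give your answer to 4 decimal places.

0.3593

Richardson extrapolation on the trapezoidal column (denominator 4−1=3):
R_{1,1} = -0.207590 + (-0.207590 − 1.044329)/3 = -0.624896
R_{2,1} = 0.171423 + (0.171423 − (-0.207590))/3 = 0.297761
R_{2,2} = 0.297761 + (0.297761 − (-0.624896))/15 = 0.359271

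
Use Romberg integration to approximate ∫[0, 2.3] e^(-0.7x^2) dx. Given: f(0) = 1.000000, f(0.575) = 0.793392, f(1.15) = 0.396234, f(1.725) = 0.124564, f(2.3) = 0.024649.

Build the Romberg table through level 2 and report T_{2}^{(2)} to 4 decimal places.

1.0555

T_{0}^{(0)} (trapezoid, 1 panel, h=2.3000): 1.178346
T_{1}^{(0)} (trapezoid, 2 panels, h=1.1500): 1.044842
T_{2}^{(0)} (trapezoid, 4 panels, h=0.5750): 1.050246
T_{1}^{(1)} = 1.044842 + (1.044842 − 1.178346)/3 = 1.000341
T_{2}^{(1)} = 1.050246 + (1.050246 − 1.044842)/3 = 1.052047
T_{2}^{(2)} = 1.052047 + (1.052047 − 1.000341)/15 = 1.055494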